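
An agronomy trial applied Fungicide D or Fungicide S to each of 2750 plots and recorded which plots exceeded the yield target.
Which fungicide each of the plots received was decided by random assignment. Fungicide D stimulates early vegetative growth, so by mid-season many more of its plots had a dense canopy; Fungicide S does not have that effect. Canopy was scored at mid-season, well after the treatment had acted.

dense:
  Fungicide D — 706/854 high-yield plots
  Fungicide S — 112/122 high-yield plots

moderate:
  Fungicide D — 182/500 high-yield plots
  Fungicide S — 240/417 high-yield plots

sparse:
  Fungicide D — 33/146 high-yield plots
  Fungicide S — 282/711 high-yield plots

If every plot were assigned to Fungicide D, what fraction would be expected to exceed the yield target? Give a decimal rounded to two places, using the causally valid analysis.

The mid-season canopy-specific comparison favours Fungicide S throughout, but the pooled figures favour Fungicide D. The question is whether to condition on mid-season canopy.
Mid-season canopy here is a post-treatment variable shaped by the fungicide; conditioning on it would introduce bias rather than remove it. The overall comparison is the causal one.
So P(outcome | do(Fungicide D)) is just the pooled rate for Fungicide D: 921/1500 = 0.614.

0.61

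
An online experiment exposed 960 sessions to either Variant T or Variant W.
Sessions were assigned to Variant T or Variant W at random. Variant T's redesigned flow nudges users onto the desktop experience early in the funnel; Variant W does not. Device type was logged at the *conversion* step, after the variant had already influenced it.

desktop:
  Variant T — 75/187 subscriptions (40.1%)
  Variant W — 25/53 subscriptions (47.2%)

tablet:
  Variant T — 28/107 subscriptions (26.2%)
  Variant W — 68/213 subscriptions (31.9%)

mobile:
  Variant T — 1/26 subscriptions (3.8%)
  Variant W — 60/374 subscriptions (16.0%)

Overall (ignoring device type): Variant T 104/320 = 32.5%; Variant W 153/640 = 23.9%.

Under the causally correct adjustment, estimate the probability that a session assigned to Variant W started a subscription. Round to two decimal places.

Device type lies on the pathway variant → device type → outcome, so adjusting for it blocks the indirect effect. For the total causal effect of variant, use the unadjusted pooled rates.
So P(outcome | do(Variant W)) is just the pooled rate for Variant W: 153/640 = 0.239.

0.24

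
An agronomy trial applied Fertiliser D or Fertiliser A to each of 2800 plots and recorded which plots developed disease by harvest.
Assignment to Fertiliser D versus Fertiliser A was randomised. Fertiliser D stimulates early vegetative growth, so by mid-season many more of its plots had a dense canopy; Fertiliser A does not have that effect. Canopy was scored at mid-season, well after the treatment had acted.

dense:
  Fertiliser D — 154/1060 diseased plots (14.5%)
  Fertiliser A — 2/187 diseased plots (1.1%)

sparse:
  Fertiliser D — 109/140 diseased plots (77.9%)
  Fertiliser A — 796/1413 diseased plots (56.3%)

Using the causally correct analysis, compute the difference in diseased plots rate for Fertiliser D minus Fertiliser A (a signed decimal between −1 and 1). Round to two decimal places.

Mid-season canopy is recorded after the fertiliser and is itself shifted by it — it sits on the causal path from fertiliser to outcome. Conditioning on a mediator would strip out part of the effect we want; the pooled comparison gives the total causal effect.
The causal difference is the pooled difference: 0.219 − 0.499 = -0.280.

-0.28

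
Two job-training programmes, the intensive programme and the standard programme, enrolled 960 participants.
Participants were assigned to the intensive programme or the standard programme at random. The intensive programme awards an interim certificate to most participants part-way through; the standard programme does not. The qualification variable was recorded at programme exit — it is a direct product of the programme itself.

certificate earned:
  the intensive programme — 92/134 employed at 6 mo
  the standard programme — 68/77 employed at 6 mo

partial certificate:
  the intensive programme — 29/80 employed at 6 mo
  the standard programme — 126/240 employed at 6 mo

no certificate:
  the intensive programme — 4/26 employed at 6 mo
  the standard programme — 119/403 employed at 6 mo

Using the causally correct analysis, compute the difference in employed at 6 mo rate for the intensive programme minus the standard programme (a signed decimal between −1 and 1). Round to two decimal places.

+0.09

Qualification attained during the programme is downstream of the programme. One should not condition on a consequence of treatment, so the overall rates are the right comparison.
The causal difference is the pooled difference: 0.521 − 0.435 = +0.086.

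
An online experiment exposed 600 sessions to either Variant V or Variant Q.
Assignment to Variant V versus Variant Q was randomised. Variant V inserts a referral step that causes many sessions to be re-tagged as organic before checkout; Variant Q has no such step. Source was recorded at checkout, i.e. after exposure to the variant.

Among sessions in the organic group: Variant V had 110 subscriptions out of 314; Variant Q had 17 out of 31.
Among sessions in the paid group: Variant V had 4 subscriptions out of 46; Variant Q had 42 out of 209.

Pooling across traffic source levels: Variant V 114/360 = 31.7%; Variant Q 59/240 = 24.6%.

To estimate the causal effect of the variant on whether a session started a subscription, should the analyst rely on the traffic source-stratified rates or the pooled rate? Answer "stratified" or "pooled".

pooled

The distribution of traffic source is itself part of what the variant does — it is an intermediate outcome. Holding it fixed would remove that part of the effect; the total effect is the pooled difference.
Pooled: Variant V 31.7% vs Variant Q 24.6%; Variant V is higher overall.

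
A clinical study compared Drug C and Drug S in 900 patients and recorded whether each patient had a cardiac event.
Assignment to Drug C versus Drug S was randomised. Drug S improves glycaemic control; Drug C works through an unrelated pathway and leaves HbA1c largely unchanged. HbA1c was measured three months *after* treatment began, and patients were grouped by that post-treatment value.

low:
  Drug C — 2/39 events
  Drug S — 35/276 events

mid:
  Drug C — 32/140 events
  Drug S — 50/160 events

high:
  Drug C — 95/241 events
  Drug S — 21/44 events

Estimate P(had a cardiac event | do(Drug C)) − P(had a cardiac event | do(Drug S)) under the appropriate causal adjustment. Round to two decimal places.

+0.09

The HbA1c-specific comparison favours Drug C throughout, but the pooled figures favour Drug S. The question is whether to condition on HbA1c.
The distribution of HbA1c is itself part of what the drug does — it is an intermediate outcome. Holding it fixed would remove that part of the effect; the total effect is the pooled difference.
The causal difference is the pooled difference: 0.307 − 0.221 = +0.086.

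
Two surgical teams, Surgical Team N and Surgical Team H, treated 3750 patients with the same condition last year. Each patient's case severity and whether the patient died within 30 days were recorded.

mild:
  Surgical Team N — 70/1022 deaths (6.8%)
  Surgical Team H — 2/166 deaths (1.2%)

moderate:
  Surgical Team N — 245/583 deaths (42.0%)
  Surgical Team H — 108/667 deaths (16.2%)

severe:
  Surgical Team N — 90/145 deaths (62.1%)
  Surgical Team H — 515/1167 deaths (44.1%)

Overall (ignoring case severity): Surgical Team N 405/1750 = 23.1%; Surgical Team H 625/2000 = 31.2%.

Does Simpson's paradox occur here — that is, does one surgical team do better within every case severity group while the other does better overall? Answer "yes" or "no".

yes

Within each case severity level (mild 6.8% vs 1.2%; moderate 42.0% vs 16.2%; severe 62.1% vs 44.1%), Surgical Team H has the lower rate every time. Pooled: 23.1% vs 31.2% — Surgical Team N has the lower rate overall. The two comparisons disagree.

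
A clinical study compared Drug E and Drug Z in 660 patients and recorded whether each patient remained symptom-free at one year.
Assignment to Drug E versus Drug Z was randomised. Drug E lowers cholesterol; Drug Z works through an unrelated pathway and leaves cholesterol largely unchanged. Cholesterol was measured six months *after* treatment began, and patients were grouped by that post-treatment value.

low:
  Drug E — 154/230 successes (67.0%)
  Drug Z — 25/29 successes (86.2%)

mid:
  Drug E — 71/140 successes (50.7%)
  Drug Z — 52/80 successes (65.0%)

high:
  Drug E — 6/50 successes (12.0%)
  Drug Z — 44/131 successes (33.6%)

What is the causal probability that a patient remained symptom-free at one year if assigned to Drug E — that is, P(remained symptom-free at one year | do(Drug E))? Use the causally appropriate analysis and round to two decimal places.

0.55

The stratified and pooled comparisons disagree (Drug Z wins within each cholesterol; Drug E wins overall), so the answer turns on the causal role of cholesterol.
Cholesterol here is a post-treatment variable shaped by the drug; conditioning on it would introduce bias rather than remove it. The overall comparison is the causal one.
So P(outcome | do(Drug E)) is just the pooled rate for Drug E: 231/420 = 0.550.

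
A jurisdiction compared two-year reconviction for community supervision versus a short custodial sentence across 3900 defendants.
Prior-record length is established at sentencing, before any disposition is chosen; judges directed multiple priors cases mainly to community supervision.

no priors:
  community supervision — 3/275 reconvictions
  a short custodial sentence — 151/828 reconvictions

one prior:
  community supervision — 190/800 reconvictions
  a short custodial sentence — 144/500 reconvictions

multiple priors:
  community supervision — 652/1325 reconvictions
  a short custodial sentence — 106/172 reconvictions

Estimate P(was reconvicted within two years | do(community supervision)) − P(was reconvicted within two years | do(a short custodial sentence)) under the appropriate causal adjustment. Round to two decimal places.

-0.11

Here prior-record length is a common cause — it drives both which disposition a case falls under and the outcome. The crude comparison mixes populations; the stratum-specific rates are the causally relevant ones.
Adjusting over the population distribution of prior-record length: 0.283·(0.011−0.182) + 0.333·(0.237−0.288) + 0.384·(0.492−0.616) = -0.113.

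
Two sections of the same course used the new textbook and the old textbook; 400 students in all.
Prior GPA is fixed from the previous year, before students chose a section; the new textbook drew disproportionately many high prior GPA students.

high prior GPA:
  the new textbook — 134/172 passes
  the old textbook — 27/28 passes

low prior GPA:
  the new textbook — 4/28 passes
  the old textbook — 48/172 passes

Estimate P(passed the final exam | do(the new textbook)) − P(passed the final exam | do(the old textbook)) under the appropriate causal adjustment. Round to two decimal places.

Nothing the teaching method does changes prior GPA band; the imbalance is an allocation artefact. With prior GPA band also predicting the outcome, the pooled figure is confounded, and the within-stratum comparison is the causal one.
Adjusting over the population distribution of prior GPA band: 0.500·(0.779−0.964) + 0.500·(0.143−0.279) = -0.161.

-0.16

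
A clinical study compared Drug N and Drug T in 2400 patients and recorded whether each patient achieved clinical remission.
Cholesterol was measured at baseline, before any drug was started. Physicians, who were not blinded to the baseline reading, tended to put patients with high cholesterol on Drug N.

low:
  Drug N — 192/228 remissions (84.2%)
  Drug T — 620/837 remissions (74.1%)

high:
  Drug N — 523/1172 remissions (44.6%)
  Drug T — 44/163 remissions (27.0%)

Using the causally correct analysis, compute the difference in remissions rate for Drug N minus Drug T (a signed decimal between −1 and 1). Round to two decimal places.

Within every cholesterol level Drug N has the higher rate, yet pooled Drug T does — Simpson's reversal.
The imbalance in cholesterol arose from how patients were allocated, not from anything the drug did; and cholesterol independently affects the outcome. The pooled gap is confounded — condition on cholesterol.
Adjusting over the population distribution of cholesterol: 0.444·(0.842−0.741) + 0.556·(0.446−0.270) = +0.143.

+0.14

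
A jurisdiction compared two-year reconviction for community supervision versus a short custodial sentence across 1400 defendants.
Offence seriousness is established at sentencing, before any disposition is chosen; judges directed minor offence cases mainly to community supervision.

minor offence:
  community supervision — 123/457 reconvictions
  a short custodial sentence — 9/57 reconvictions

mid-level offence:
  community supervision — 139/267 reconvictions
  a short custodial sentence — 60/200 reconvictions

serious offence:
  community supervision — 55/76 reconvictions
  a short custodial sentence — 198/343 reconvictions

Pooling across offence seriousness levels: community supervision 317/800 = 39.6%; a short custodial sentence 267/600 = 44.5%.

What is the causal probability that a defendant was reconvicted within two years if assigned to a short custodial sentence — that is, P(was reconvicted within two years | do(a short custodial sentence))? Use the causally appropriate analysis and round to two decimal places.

0.33

Within every offence seriousness level a short custodial sentence has the lower rate, yet pooled community supervision does — Simpson's reversal.
Offence seriousness differs across dispositions for reasons unrelated to any effect of the disposition itself, and it separately predicts the outcome — a classic confounder. We must compare within offence seriousness levels.
Standardising a short custodial sentence to the population offence seriousness mix: 0.367·9/57 + 0.334·60/200 + 0.299·198/343 = 0.331.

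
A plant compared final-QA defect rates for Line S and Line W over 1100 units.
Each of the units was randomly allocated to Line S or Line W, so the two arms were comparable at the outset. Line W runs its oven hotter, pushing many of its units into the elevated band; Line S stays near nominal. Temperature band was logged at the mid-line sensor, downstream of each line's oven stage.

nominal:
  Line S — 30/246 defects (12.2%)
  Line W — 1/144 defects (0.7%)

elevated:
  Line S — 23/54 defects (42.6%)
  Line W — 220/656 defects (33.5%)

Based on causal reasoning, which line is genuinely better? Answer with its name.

Line S

Line W is lower inside every in-process temperature band stratum but Line S is lower in aggregate. Whether to stratify depends on how in-process temperature band relates to the line.
In-process temperature band here is a post-treatment variable shaped by the line; conditioning on it would introduce bias rather than remove it. The overall comparison is the causal one.
Pooled: Line S 17.7% vs Line W 27.6%; Line S is lower overall.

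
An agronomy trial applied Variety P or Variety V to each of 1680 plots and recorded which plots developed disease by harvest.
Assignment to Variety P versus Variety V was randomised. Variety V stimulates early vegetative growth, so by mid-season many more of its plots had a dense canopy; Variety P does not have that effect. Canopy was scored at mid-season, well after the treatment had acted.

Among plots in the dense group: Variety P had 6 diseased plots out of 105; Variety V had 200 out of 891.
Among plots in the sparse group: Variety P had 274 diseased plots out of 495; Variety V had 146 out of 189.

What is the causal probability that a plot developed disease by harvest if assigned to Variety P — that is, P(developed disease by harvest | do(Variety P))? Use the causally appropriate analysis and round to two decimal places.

0.47

The distribution of mid-season canopy is itself part of what the variety does — it is an intermediate outcome. Holding it fixed would remove that part of the effect; the total effect is the pooled difference.
So P(outcome | do(Variety P)) is just the pooled rate for Variety P: 280/600 = 0.467.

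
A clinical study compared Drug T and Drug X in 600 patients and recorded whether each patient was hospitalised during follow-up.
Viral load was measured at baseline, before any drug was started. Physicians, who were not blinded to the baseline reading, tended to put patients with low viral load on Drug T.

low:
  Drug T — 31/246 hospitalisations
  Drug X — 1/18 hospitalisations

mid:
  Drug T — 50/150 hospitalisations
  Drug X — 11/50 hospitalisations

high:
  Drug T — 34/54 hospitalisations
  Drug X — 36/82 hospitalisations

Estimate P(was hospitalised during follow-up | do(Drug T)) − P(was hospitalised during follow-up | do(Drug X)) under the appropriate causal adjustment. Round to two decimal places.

The stratified and pooled comparisons disagree (Drug X wins within each viral load; Drug T wins overall), so the answer turns on the causal role of viral load.
Here viral load is a common cause — it drives both which drug a case falls under and the outcome. The crude comparison mixes populations; the stratum-specific rates are the causally relevant ones.
Adjusting over the population distribution of viral load: 0.440·(0.126−0.056) + 0.333·(0.333−0.220) + 0.227·(0.630−0.439) = +0.112.

+0.11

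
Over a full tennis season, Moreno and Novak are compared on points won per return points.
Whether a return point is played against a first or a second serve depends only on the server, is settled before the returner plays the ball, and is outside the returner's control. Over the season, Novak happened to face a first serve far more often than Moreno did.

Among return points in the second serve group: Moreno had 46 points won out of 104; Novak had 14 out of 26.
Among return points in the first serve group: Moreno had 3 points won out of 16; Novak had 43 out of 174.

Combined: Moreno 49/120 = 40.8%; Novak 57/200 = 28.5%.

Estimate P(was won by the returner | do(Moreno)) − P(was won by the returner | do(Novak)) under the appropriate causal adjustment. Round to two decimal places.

The stratified and pooled comparisons disagree (Novak wins within each serve type; Moreno wins overall), so the answer turns on the causal role of serve type.
Nothing the player does changes serve type; the imbalance is an allocation artefact. With serve type also predicting the outcome, the pooled figure is confounded, and the within-stratum comparison is the causal one.
Adjusting over the population distribution of serve type: 0.406·(0.442−0.538) + 0.594·(0.188−0.247) = -0.074.

-0.07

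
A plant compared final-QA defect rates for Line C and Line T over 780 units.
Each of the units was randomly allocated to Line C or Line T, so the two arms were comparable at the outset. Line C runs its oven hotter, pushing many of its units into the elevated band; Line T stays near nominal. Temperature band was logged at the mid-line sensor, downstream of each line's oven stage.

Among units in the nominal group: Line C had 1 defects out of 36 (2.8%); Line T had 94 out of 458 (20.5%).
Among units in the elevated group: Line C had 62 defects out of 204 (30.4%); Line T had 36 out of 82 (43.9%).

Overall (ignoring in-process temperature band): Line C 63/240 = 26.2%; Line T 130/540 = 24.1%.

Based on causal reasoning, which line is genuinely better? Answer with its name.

Line T

The in-process temperature band-specific comparison favours Line C throughout, but the pooled figures favour Line T. The question is whether to condition on in-process temperature band.
Stratifying would compare lines among units the lines themselves sorted into in-process temperature band groups — a form of selection on an intermediate. The unconditioned pooled rates give the total causal effect.
Pooled: Line C 26.2% vs Line T 24.1%; Line T is lower overall.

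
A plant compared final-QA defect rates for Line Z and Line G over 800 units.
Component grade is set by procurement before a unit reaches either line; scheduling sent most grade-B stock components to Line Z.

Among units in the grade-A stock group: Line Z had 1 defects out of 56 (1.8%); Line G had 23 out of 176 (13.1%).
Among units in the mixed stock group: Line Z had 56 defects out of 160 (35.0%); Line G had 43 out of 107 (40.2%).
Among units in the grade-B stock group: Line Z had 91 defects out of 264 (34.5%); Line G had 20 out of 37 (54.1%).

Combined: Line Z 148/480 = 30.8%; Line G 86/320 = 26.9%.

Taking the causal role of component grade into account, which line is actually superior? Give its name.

Line Z

The stratified and pooled comparisons disagree (Line Z wins within each component grade; Line G wins overall), so the answer turns on the causal role of component grade.
Nothing the line does changes component grade; the imbalance is an allocation artefact. With component grade also predicting the outcome, the pooled figure is confounded, and the within-stratum comparison is the causal one.
Within each level — grade-A stock: 1.8% vs 13.1%; mixed stock: 35.0% vs 40.2%; grade-B stock: 34.5% vs 54.1% — Line Z is lower every time.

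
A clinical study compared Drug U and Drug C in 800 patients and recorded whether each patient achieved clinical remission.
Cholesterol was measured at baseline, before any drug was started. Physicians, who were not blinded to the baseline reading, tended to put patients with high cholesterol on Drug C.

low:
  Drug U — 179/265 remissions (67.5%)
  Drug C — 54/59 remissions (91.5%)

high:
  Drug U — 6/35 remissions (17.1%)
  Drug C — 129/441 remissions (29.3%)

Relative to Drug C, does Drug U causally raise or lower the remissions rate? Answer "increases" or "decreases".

decreases

Drug C is higher inside every cholesterol stratum but Drug U is higher in aggregate. Whether to stratify depends on how cholesterol relates to the drug.
The imbalance in cholesterol arose from how patients were allocated, not from anything the drug did; and cholesterol independently affects the outcome. The pooled gap is confounded — condition on cholesterol.
Within each level — low: 67.5% vs 91.5%; high: 17.1% vs 29.3% — Drug C is higher every time.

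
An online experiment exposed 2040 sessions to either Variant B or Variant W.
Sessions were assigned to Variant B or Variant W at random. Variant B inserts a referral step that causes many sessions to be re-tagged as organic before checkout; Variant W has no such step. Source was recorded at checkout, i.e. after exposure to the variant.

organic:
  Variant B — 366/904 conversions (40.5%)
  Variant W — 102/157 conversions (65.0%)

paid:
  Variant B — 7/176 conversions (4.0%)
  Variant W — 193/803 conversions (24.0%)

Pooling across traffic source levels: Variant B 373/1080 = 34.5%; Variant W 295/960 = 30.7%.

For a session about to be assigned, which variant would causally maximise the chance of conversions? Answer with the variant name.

Variant B

Within every traffic source level Variant W has the higher rate, yet pooled Variant B does — Simpson's reversal.
Traffic source is recorded after the variant and is itself shifted by it — it sits on the causal path from variant to outcome. Conditioning on a mediator would strip out part of the effect we want; the pooled comparison gives the total causal effect.
Pooled: Variant B 34.5% vs Variant W 30.7%; Variant B is higher overall.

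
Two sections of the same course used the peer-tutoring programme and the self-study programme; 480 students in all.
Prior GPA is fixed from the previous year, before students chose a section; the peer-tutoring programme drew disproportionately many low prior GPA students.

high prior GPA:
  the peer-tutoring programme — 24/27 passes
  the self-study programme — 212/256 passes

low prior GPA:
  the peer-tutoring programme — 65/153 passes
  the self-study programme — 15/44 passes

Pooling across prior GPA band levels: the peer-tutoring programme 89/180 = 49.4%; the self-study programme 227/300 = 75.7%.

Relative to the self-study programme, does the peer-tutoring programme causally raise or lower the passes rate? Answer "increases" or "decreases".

the peer-tutoring programme is higher inside every prior GPA band stratum but the self-study programme is higher in aggregate. Whether to stratify depends on how prior GPA band relates to the teaching method.
Prior GPA band differs across teaching methods for reasons unrelated to any effect of the teaching method itself, and it separately predicts the outcome — a classic confounder. We must compare within prior GPA band levels.
Within each level — high prior GPA: 88.9% vs 82.8%; low prior GPA: 42.5% vs 34.1% — the peer-tutoring programme is higher every time.

increases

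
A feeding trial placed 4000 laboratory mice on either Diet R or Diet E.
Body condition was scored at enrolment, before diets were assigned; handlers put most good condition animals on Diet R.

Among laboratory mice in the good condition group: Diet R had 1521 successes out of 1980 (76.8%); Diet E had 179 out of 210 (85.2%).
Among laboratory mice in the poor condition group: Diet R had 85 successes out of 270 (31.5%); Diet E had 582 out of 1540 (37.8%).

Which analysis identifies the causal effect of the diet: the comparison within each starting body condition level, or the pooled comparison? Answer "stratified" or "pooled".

Within every starting body condition level Diet E has the higher rate, yet pooled Diet R does — Simpson's reversal.
Starting body condition differs across diets for reasons unrelated to any effect of the diet itself, and it separately predicts the outcome — a classic confounder. We must compare within starting body condition levels.
Within each level — good condition: 76.8% vs 85.2%; poor condition: 31.5% vs 37.8% — Diet E is higher every time.

stratified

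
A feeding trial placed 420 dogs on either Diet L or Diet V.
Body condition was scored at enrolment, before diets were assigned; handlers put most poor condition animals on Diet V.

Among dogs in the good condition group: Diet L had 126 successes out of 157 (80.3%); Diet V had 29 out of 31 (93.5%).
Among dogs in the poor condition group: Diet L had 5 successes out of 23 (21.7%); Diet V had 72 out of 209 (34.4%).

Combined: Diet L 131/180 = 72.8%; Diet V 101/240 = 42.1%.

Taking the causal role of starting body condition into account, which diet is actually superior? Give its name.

Diet V

Starting body condition satisfies the back-door criterion: it is not a descendant of the diet, and it blocks the spurious path from diet to outcome. Adjusting for it (i.e., using the within-starting body condition rates) gives the causal effect.
Within each level — good condition: 80.3% vs 93.5%; poor condition: 21.7% vs 34.4% — Diet V is higher every time.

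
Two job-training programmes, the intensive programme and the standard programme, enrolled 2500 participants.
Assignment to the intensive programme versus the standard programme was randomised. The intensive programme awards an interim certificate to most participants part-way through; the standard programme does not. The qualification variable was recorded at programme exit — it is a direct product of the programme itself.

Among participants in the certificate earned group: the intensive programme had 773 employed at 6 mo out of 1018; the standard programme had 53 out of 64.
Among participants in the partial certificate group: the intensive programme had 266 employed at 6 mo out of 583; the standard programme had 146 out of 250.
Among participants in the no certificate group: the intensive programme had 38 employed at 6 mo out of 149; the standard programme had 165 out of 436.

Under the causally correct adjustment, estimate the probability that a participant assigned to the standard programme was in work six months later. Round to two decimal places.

Within every qualification attained during the programme level the standard programme has the higher rate, yet pooled the intensive programme does — Simpson's reversal.
Stratifying would compare programmes among participants the programmes themselves sorted into qualification attained during the programme groups — a form of selection on an intermediate. The unconditioned pooled rates give the total causal effect.
So P(outcome | do(the standard programme)) is just the pooled rate for the standard programme: 364/750 = 0.485.

0.49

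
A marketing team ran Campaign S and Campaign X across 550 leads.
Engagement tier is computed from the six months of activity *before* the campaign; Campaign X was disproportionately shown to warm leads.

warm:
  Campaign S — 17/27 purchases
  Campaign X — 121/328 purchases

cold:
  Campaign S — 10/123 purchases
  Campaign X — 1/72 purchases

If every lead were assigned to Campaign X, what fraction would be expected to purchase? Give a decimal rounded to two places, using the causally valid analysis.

0.24

The engagement tier-specific comparison favours Campaign S throughout, but the pooled figures favour Campaign X. The question is whether to condition on engagement tier.
The imbalance in engagement tier arose from how leads were allocated, not from anything the campaign did; and engagement tier independently affects the outcome. The pooled gap is confounded — condition on engagement tier.
Standardising Campaign X to the population engagement tier mix: 0.645·121/328 + 0.355·1/72 = 0.243.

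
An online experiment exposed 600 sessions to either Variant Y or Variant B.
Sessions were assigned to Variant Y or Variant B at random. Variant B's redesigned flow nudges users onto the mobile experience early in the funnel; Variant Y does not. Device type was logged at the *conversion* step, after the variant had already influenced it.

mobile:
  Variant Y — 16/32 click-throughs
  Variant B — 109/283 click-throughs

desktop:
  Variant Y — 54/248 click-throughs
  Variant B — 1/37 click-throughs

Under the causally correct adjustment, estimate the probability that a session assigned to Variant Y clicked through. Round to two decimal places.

0.25

Stratifying would compare variants among sessions the variants themselves sorted into device type groups — a form of selection on an intermediate. The unconditioned pooled rates give the total causal effect.
So P(outcome | do(Variant Y)) is just the pooled rate for Variant Y: 70/280 = 0.250.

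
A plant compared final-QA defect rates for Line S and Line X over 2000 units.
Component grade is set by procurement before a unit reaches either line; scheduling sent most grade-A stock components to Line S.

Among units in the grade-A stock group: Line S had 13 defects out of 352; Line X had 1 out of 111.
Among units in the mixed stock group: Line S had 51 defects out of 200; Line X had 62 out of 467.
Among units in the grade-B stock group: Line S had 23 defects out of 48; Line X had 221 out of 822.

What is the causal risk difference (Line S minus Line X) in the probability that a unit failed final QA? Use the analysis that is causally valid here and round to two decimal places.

+0.14

Here component grade is a common cause — it drives both which line a case falls under and the outcome. The crude comparison mixes populations; the stratum-specific rates are the causally relevant ones.
Adjusting over the population distribution of component grade: 0.232·(0.037−0.009) + 0.334·(0.255−0.133) + 0.435·(0.479−0.269) = +0.139.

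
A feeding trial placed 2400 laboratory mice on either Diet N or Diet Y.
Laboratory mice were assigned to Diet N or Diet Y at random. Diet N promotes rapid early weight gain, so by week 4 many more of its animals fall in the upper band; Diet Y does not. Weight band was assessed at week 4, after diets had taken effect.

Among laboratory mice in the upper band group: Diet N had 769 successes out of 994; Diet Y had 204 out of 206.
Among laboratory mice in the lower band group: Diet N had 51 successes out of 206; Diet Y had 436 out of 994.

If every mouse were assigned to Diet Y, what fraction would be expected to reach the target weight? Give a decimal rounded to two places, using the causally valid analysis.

0.53

Week-4 weight band here is a post-treatment variable shaped by the diet; conditioning on it would introduce bias rather than remove it. The overall comparison is the causal one.
So P(outcome | do(Diet Y)) is just the pooled rate for Diet Y: 640/1200 = 0.533.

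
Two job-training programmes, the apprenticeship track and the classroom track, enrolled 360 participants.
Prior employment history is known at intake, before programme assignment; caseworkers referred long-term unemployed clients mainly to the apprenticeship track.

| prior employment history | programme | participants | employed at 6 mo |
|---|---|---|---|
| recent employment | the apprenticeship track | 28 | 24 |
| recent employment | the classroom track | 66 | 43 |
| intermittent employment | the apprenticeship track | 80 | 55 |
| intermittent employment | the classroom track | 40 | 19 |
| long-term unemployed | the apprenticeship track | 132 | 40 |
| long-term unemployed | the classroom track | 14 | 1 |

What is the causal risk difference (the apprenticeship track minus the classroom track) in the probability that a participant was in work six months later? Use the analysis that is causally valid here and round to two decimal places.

Here prior employment history is a common cause — it drives both which programme a case falls under and the outcome. The crude comparison mixes populations; the stratum-specific rates are the causally relevant ones.
Adjusting over the population distribution of prior employment history: 0.261·(0.857−0.652) + 0.333·(0.688−0.475) + 0.406·(0.303−0.071) = +0.218.

+0.22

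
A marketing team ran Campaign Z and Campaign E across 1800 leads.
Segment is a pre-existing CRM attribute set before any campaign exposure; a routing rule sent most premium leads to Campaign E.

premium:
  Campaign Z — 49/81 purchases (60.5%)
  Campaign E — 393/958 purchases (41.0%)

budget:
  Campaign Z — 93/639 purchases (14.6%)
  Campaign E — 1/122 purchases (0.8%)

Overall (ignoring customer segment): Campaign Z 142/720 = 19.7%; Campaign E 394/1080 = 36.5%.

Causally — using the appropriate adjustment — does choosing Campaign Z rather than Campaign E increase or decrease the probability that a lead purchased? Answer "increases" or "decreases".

increases

Since customer segment is a pre-existing factor (not a product of the campaign) and it affects the outcome on its own, it is a confounder. The stratified rates, not the pooled rate, identify the causal effect.
Within each level — premium: 60.5% vs 41.0%; budget: 14.6% vs 0.8% — Campaign Z is higher every time.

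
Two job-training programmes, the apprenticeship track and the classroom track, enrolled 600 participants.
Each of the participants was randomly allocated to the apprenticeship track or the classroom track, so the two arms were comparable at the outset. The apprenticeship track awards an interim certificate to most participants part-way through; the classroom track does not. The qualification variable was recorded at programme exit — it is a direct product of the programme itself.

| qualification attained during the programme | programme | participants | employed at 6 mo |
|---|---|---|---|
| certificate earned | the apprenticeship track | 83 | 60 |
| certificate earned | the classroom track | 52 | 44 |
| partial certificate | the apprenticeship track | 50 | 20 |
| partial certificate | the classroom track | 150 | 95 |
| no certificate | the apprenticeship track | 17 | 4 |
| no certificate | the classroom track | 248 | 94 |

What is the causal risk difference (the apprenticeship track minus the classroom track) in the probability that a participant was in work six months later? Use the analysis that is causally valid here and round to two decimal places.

+0.04

Because the programme influences qualification attained during the programme, qualification attained during the programme is a post-treatment mediator, not a confounder. Stratifying on it would bias the estimate; the causal effect is the crude pooled difference.
The causal difference is the pooled difference: 0.560 − 0.518 = +0.042.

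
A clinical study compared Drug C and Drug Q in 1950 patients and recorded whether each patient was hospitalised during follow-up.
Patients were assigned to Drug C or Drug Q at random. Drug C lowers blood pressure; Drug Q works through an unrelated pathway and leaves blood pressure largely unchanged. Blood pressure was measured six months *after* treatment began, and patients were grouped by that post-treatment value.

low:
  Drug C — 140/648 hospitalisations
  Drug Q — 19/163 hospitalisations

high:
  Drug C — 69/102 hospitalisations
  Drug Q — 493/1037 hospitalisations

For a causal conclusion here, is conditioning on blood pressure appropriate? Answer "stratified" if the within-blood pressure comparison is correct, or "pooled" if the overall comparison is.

Drug Q is lower inside every blood pressure stratum but Drug C is lower in aggregate. Whether to stratify depends on how blood pressure relates to the drug.
Blood pressure is recorded after the drug and is itself shifted by it — it sits on the causal path from drug to outcome. Conditioning on a mediator would strip out part of the effect we want; the pooled comparison gives the total causal effect.
Pooled: Drug C 27.9% vs Drug Q 42.7%; Drug C is lower overall.

pooled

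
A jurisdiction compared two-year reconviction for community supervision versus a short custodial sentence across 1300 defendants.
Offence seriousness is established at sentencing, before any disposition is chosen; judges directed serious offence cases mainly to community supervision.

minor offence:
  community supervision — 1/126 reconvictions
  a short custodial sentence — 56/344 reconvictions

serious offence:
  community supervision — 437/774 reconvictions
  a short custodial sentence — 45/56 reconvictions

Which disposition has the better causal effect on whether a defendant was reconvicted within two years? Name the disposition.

community supervision

Within every offence seriousness level community supervision has the lower rate, yet pooled a short custodial sentence does — Simpson's reversal.
Since offence seriousness is a pre-existing factor (not a product of the disposition) and it affects the outcome on its own, it is a confounder. The stratified rates, not the pooled rate, identify the causal effect.
Within each level — minor offence: 0.8% vs 16.3%; serious offence: 56.5% vs 80.4% — community supervision is lower every time.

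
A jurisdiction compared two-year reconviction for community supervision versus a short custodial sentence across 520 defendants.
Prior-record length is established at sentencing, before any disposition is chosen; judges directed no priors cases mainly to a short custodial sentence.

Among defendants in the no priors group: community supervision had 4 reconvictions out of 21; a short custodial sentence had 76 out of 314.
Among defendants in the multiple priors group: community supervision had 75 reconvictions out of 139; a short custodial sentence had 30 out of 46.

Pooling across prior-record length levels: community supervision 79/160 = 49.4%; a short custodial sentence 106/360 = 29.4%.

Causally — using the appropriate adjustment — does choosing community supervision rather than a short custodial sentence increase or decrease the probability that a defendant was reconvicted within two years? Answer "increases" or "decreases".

decreases

The prior-record length-specific comparison favours community supervision throughout, but the pooled figures favour a short custodial sentence. The question is whether to condition on prior-record length.
Nothing the disposition does changes prior-record length; the imbalance is an allocation artefact. With prior-record length also predicting the outcome, the pooled figure is confounded, and the within-stratum comparison is the causal one.
Within each level — no priors: 19.0% vs 24.2%; multiple priors: 54.0% vs 65.2% — community supervision is lower every time.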